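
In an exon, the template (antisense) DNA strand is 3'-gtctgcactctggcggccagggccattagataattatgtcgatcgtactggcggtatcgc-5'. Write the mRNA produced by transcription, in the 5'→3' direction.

5'-CAGACGUGAGACCGCCGGUCCCGGUAAUCUAUUAAUACAGCUAGCAUGACCGCCAUAGCG-3'

Reading the template 3'→5' as shown, RNA polymerase pairs each base (A→U, T→A, G↔C) to build mRNA 5'→3' directly.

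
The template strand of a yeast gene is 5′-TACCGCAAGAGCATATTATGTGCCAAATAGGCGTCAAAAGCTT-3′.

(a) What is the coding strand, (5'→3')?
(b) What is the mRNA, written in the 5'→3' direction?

(a) 5'-AAGCTTTTGACGCCTATTTGGCACATAATATGCTCTTGCGGTA-3'
(b) 5'-AAGCUUUUGACGCCUAUUUGGCACAUAAUAUGCUCUUGCGGUA-3'

(a) The coding strand is the reverse complement of the template: complement ATGGCGTTCTCGTATAATACACGGTTTATCCGCAGTTTTCGAA, then reverse.
(b) mRNA has the coding-strand sequence with T→U.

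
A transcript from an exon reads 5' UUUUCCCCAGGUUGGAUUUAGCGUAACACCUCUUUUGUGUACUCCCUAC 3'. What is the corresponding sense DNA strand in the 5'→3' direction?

5'-TTTTCCCCAGGTTGGATTTAGCGTAACACCTCTTTTGTGTACTCCCTAC-3'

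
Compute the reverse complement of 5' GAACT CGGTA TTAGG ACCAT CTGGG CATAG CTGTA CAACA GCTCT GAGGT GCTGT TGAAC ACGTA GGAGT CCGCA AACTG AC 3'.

Reading the sequence 3'→5' and pairing each base (A↔T, G↔C) gives the reverse complement directly.

5'-GTCAGTTTGCGGACTCCTACGTGTTCAACAGCACCTCAGAGCTGTTGTACAGCTATGCCCAGATGGTCCTAATACCGAGTTC-3'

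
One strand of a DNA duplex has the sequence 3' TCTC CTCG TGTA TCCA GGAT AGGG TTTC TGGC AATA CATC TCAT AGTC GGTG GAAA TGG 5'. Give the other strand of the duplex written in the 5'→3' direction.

The strand is given 3'→5', so its complement runs 5'→3' in the same left-to-right order: pair each base A↔T, G↔C.

5'-AGAGGAGCACATAGGTCCTATCCCAAAGACCGTTATGTAGAGTATCAGCCACCTTTACC-3'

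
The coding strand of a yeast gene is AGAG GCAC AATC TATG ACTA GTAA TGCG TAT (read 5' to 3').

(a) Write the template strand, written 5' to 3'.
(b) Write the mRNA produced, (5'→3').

(a) 5′-ATACGCATTACTAGTCATAGATTGTGCCTCT-3′
(b) 5'-AGAGGCACAAUCUAUGACUAGUAAUGCGUAU-3'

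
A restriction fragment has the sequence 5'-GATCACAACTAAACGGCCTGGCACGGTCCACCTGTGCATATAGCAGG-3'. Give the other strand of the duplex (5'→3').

5'-CCTGCTATATGCACAGGTGGACCGTGCCAGGCCGTTTAGTTGTGATC-3'

The complement of GATCACAACTAAACGGCCTGGCACGGTCCACCTGTGCATATAGCAGG is CTAGTGTTGATTTGCCGGACCGTGCCAGGTGGACACGTATATCGTCC (A↔T, G↔C). DNA strands are antiparallel, so the complementary strand runs 3'→5'; reversing gives the 5'→3' form.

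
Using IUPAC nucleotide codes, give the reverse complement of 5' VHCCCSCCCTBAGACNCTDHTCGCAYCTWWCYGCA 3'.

5′-TGCRGWWAGRTGCGADHAGNGTCTVAGGGSGGGDB-3′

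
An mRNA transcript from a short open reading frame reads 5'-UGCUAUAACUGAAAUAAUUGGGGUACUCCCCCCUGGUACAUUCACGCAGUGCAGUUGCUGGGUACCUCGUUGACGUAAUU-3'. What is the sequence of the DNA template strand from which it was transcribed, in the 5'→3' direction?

Replace U with T to get the coding DNA strand: TGCTATAACTGAAATAATTGGGGTACTCCCCCCTGGTACATTCACGCAGTGCAGTTGCTGGGTACCTCGTTGACGTAATT. The template strand is its reverse complement (complement ACGATATTGACTTTATTAACCCCATGAGGGGGGACCATGTAAGTGCGTCACGTCAACGACCCATGGAGCAACTGCATTAA, then reverse).

5′-AATTACGTCAACGAGGTACCCAGCAACTGCACTGCGTGAATGTACCAGGGGGGAGTACCCCAATTATTTCAGTTATAGCA-3′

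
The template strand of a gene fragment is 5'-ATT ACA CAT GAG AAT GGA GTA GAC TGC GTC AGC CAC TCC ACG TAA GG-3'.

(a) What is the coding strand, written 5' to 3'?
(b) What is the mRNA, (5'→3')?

(a) 5'-CCTTACGTGGAGTGGCTGACGCAGTCTACTCCATTCTCATGTGTAAT-3'
(b) 5'-CCUUACGUGGAGUGGCUGACGCAGUCUACUCCAUUCUCAUGUGUAAU-3'

(a) The coding strand is the reverse complement of the template: complement TAATGTGTACTCTTACCTCATCTGACGCAGTCGGTGAGGTGCATTCC, then reverse.
(b) mRNA has the coding-strand sequence with T→U.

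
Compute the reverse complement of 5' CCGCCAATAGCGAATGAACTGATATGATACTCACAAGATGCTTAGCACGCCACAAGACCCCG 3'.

5'-CGGGGTCTTGTGGCGTGCTAAGCATCTTGTGAGTATCATATCAGTTCATTCGCTATTGGCGG-3'

Complement each base (A↔T, G↔C): GGCGGTTATCGCTTACTTGACTATACTATGAGTGTTCTACGAATCGTGCGGTGTTCTGGGGC. Then reverse.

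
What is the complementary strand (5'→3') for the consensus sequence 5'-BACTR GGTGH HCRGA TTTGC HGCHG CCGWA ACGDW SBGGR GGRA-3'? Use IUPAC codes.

Standard pairs A↔T, G↔C; ambiguity codes pair R↔Y, W↔W, S↔S, B↔V, D↔H. Complement (VTGAYCCACDDGYCTAAACGDCGDCGGCWTTGCHWSVCCYCCYT), then reverse for 5'→3'.

5'-TYCCYCCVSWHCGTTWCGGCDGCDGCAAATCYGDDCACCYAGTV-3'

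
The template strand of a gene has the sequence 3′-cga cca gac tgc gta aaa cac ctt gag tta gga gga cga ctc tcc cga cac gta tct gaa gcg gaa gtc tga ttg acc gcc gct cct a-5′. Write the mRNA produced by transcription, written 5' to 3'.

Reading the template 3'→5' as shown, RNA polymerase pairs each base (A→U, T→A, G↔C) to build mRNA 5'→3' directly.

5'-GCUGGUCUGACGCAUUUUGUGGAACUCAAUCCUCCUGCUGAGAGGGCUGUGCAUAGACUUCGCCUUCAGACUAACUGGCGGCGAGGAU-3'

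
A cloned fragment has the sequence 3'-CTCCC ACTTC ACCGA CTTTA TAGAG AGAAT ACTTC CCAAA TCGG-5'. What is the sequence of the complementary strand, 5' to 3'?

The strand is given 3'→5', so its complement runs 5'→3' in the same left-to-right order: pair each base A↔T, G↔C.

5'-GAGGGTGAAGTGGCTGAAATATCTCTCTTATGAAGGGTTTAGCC-3'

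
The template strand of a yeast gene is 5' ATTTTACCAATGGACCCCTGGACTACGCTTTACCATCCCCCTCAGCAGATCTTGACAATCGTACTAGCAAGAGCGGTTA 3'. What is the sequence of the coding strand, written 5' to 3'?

The coding strand is complementary and antiparallel to the template: take the complement (A↔T, G↔C) and reverse.

5'-TAACCGCTCTTGCTAGTACGATTGTCAAGATCTGCTGAGGGGGATGGTAAAGCGTAGTCCAGGGGTCCATTGGTAAAAT-3'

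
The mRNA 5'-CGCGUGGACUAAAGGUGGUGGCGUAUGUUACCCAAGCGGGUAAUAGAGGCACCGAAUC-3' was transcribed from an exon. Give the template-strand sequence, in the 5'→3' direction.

Replace U with T to get the coding DNA strand: CGCGTGGACTAAAGGTGGTGGCGTATGTTACCCAAGCGGGTAATAGAGGCACCGAATC. The template strand is its reverse complement (complement GCGCACCTGATTTCCACCACCGCATACAATGGGTTCGCCCATTATCTCCGTGGCTTAG, then reverse).

5'-GATTCGGTGCCTCTATTACCCGCTTGGGTAACATACGCCACCACCTTTAGTCCACGCG-3'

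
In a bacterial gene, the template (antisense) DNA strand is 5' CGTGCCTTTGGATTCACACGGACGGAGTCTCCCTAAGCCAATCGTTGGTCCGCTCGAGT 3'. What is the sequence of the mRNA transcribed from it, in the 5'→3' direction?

RNA polymerase reads the template 3'→5' and synthesizes mRNA 5'→3' by base-pairing (A→U, T→A, G↔C). The complement of the template is GCACGGAAACCTAAGTGTGCCTGCCTCAGAGGGATTCGGTTAGCAACCAGGCGAGCTCA; antiparallel, so 5'→3' the coding strand is ACTCGAGCGGACCAACGATTGGCTTAGGGAGACTCCGTCCGTGTGAATCCAAAGGCACG. Replace T with U for the mRNA.

5'-ACUCGAGCGGACCAACGAUUGGCUUAGGGAGACUCCGUCCGUGUGAAUCCAAAGGCACG-3'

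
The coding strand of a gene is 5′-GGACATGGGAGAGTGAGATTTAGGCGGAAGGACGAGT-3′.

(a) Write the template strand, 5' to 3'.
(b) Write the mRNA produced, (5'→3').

(a) The template strand is the reverse complement of the coding strand: complement CCTGTACCCTCTCACTCTAAATCCGCCTTCCTGCTCA, then reverse.
(b) mRNA matches the coding strand with T→U.

(a) 5'-ACTCGTCCTTCCGCCTAAATCTCACTCTCCCATGTCC-3'
(b) 5'-GGACAUGGGAGAGUGAGAUUUAGGCGGAAGGACGAGU-3'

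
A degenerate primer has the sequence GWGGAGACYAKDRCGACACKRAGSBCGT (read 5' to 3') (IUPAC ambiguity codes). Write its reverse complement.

5'-ACGVSCTYMGTGTCGYHMTRGTCTCCWC-3'

Standard pairs A↔T, G↔C; ambiguity codes pair R↔Y, K↔M, W↔W, S↔S, B↔V, D↔H. Complement (CWCCTCTGRTMHYGCTGTGMYTCSVGCA), then reverse for 5'→3'.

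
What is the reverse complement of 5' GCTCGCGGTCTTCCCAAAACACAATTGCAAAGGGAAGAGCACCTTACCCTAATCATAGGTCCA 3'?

Reading the sequence 3'→5' and pairing each base (A↔T, G↔C) gives the reverse complement directly.

5'-TGGACCTATGATTAGGGTAAGGTGCTCTTCCCTTTGCAATTGTGTTTTGGGAAGACCGCGAGC-3'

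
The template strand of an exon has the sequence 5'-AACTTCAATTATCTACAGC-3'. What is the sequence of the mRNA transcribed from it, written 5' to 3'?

5'-GCUGUAGAUAAUUGAAGUU-3'

The mRNA has the sequence of the coding strand (reverse complement of the template) with T→U. Reverse complement of AACTTCAATTATCTACAGC is GCTGTAGATAATTGAAGTT; then T→U.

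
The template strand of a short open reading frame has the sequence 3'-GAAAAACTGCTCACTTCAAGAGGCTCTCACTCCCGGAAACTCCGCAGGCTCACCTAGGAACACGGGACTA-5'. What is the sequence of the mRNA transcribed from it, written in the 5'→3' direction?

Reading the template 3'→5' as shown, RNA polymerase pairs each base (A→U, T→A, G↔C) to build mRNA 5'→3' directly.

5'-CUUUUUGACGAGUGAAGUUCUCCGAGAGUGAGGGCCUUUGAGGCGUCCGAGUGGAUCCUUGUGCCCUGAU-3'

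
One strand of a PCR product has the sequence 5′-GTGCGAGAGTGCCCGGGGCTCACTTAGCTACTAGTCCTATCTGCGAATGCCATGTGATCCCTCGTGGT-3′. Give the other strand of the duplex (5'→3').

5'-ACCACGAGGGATCACATGGCATTCGCAGATAGGACTAGTAGCTAAGTGAGCCCCGGGCACTCTCGCAC-3'

The complement of GTGCGAGAGTGCCCGGGGCTCACTTAGCTACTAGTCCTATCTGCGAATGCCATGTGATCCCTCGTGGT is CACGCTCTCACGGGCCCCGAGTGAATCGATGATCAGGATAGACGCTTACGGTACACTAGGGAGCACCA (A↔T, G↔C). DNA strands are antiparallel, so the complementary strand runs 3'→5'; reversing gives the 5'→3' form.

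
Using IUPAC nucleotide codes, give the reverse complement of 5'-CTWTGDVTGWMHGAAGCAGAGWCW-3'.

5'-WGWCTCTGCTTCDKWCABHCAWAG-3'

Standard pairs A↔T, G↔C; ambiguity codes pair M↔K, W↔W, D↔H, V↔B. Complement (GAWACHBACWKDCTTCGTCTCWGW), then reverse for 5'→3'.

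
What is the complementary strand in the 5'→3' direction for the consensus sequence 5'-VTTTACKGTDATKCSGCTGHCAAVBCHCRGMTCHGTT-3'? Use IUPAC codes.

Standard pairs A↔T, G↔C; ambiguity codes pair R↔Y, M↔K, S↔S, B↔V, D↔H. Complement (BAAATGMCAHTAMGSCGACDGTTBVGDGYCKAGDCAA), then reverse for 5'→3'.

5'-AACDGAKCYGDGVBTTGDCAGCSGMATHACMGTAAAB-3'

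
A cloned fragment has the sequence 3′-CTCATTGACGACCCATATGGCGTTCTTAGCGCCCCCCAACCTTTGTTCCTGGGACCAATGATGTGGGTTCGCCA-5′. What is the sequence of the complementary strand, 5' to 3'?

5'-GAGTAACTGCTGGGTATACCGCAAGAATCGCGGGGGGTTGGAAACAAGGACCCTGGTTACTACACCCAAGCGGT-3'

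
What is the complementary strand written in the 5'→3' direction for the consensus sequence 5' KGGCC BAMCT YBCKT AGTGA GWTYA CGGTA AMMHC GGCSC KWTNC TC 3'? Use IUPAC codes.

5′-GAGNAWMGSGCCGDKKTTACCGTRAWCTCACTAMGVRAGKTVGGCCM-3′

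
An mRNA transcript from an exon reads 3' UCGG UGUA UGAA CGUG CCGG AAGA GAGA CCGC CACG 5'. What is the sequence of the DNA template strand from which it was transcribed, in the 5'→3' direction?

5'-AGCCACATACTTGCACGGCCTTCTCTCTGGCGGTGC-3'

Written 5'→3' the mRNA is GCACCGCCAGAGAGAAGGCCGUGCAAGUAUGUGGCU, so the coding DNA strand is GCACCGCCAGAGAGAAGGCCGTGCAAGTATGTGGCT. The template is its reverse complement.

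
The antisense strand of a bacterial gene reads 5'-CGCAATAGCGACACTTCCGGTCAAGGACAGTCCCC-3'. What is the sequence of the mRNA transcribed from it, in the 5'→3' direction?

5'-GGGGACUGUCCUUGACCGGAAGUGUCGCUAUUGCG-3'

RNA polymerase reads the template 3'→5' and synthesizes mRNA 5'→3' by base-pairing (A→U, T→A, G↔C). The complement of the template is GCGTTATCGCTGTGAAGGCCAGTTCCTGTCAGGGG; antiparallel, so 5'→3' the coding strand is GGGGACTGTCCTTGACCGGAAGTGTCGCTATTGCG. Replace T with U for the mRNA.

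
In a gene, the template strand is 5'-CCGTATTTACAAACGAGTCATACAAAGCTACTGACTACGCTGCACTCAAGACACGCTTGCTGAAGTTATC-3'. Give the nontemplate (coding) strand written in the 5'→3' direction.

5'-GATAACTTCAGCAAGCGTGTCTTGAGTGCAGCGTAGTCAGTAGCTTTGTATGACTCGTTTGTAAATACGG-3'

The coding strand is complementary and antiparallel to the template: take the complement (A↔T, G↔C) and reverse.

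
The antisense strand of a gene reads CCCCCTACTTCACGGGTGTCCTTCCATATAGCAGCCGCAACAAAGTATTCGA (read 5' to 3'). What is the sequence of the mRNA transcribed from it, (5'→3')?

RNA polymerase reads the template 3'→5' and synthesizes mRNA 5'→3' by base-pairing (A→U, T→A, G↔C). The complement of the template is GGGGGATGAAGTGCCCACAGGAAGGTATATCGTCGGCGTTGTTTCATAAGCT; antiparallel, so 5'→3' the coding strand is TCGAATACTTTGTTGCGGCTGCTATATGGAAGGACACCCGTGAAGTAGGGGG. Replace T with U for the mRNA.

5'-UCGAAUACUUUGUUGCGGCUGCUAUAUGGAAGGACACCCGUGAAGUAGGGGG-3'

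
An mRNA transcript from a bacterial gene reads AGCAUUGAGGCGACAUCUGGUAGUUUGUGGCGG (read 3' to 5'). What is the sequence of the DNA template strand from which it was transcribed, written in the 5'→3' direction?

Written 5'→3' the mRNA is GGCGGUGUUUGAUGGUCUACAGCGGAGUUACGA, so the coding DNA strand is GGCGGTGTTTGATGGTCTACAGCGGAGTTACGA. The template is its reverse complement.

5'-TCGTAACTCCGCTGTAGACCATCAAACACCGCC-3'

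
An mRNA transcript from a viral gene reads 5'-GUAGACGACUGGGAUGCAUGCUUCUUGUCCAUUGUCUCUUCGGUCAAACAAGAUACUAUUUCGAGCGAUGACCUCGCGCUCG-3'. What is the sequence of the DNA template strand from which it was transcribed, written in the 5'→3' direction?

Replace U with T to get the coding DNA strand: GTAGACGACTGGGATGCATGCTTCTTGTCCATTGTCTCTTCGGTCAAACAAGATACTATTTCGAGCGATGACCTCGCGCTCG. The template strand is its reverse complement (complement CATCTGCTGACCCTACGTACGAAGAACAGGTAACAGAGAAGCCAGTTTGTTCTATGATAAAGCTCGCTACTGGAGCGCGAGC, then reverse).

5′-CGAGCGCGAGGTCATCGCTCGAAATAGTATCTTGTTTGACCGAAGAGACAATGGACAAGAAGCATGCATCCCAGTCGTCTAC-3′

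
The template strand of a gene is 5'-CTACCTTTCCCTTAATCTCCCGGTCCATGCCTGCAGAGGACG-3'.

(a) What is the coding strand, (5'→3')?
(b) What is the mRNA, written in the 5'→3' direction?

(a) 5'-CGTCCTCTGCAGGCATGGACCGGGAGATTAAGGGAAAGGTAG-3'
(b) 5'-CGUCCUCUGCAGGCAUGGACCGGGAGAUUAAGGGAAAGGUAG-3'

(a) The coding strand is the reverse complement of the template: complement GATGGAAAGGGAATTAGAGGGCCAGGTACGGACGTCTCCTGC, then reverse.
(b) mRNA has the coding-strand sequence with T→U.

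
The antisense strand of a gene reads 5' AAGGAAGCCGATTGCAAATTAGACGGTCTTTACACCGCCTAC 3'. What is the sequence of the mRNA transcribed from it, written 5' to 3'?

The mRNA has the sequence of the coding strand (reverse complement of the template) with T→U. Reverse complement of AAGGAAGCCGATTGCAAATTAGACGGTCTTTACACCGCCTAC is GTAGGCGGTGTAAAGACCGTCTAATTTGCAATCGGCTTCCTT; then T→U.

5'-GUAGGCGGUGUAAAGACCGUCUAAUUUGCAAUCGGCUUCCUU-3'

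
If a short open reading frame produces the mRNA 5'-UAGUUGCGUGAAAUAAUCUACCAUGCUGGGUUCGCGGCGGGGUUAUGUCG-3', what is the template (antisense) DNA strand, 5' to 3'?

Replace U with T to get the coding DNA strand: TAGTTGCGTGAAATAATCTACCATGCTGGGTTCGCGGCGGGGTTATGTCG. The template strand is its reverse complement (complement ATCAACGCACTTTATTAGATGGTACGACCCAAGCGCCGCCCCAATACAGC, then reverse).

5'-CGACATAACCCCGCCGCGAACCCAGCATGGTAGATTATTTCACGCAACTA-3'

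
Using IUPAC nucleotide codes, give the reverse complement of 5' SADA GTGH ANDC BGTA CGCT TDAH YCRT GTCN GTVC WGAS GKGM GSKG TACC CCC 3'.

Standard pairs A↔T, G↔C; ambiguity codes pair R↔Y, M↔K, W↔W, S↔S, B↔V, D↔H, N↔N. Complement (STHTCACDTNHGVCATGCGAAHTDRGYACAGNCABGWCTSCMCKCSMCATGGGGG), then reverse for 5'→3'.

5'-GGGGGTACMSCKCMCSTCWGBACNGACAYGRDTHAAGCGTACVGHNTDCACTHTS-3'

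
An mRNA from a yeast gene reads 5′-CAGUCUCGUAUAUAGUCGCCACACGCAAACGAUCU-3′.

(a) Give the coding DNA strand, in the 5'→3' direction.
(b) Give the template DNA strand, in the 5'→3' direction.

(a) The coding strand matches the mRNA with U→T.
(b) The template strand is the reverse complement of the coding strand.

(a) 5'-CAGTCTCGTATATAGTCGCCACACGCAAACGATCT-3'
(b) 5′-AGATCGTTTGCGTGTGGCGACTATATACGAGACTG-3′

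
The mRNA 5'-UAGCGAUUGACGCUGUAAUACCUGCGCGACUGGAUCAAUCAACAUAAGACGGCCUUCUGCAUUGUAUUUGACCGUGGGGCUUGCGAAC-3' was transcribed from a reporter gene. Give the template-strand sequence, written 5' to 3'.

5'-GTTCGCAAGCCCCACGGTCAAATACAATGCAGAAGGCCGTCTTATGTTGATTGATCCAGTCGCGCAGGTATTACAGCGTCAATCGCTA-3'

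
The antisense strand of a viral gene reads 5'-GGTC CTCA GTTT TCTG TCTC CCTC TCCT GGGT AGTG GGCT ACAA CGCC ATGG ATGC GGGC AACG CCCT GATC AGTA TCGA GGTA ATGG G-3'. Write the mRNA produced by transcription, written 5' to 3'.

5'-CCCAUUACCUCGAUACUGAUCAGGGCGUUGCCCGCAUCCAUGGCGUUGUAGCCCACUACCCAGGAGAGGGAGACAGAAAACUGAGGACC-3'

The mRNA has the sequence of the coding strand (reverse complement of the template) with T→U. Reverse complement of GGTCCTCAGTTTTCTGTCTCCCTCTCCTGGGTAGTGGGCTACAACGCCATGGATGCGGGCAACGCCCTGATCAGTATCGAGGTAATGGG is CCCATTACCTCGATACTGATCAGGGCGTTGCCCGCATCCATGGCGTTGTAGCCCACTACCCAGGAGAGGGAGACAGAAAACTGAGGACC; then T→U.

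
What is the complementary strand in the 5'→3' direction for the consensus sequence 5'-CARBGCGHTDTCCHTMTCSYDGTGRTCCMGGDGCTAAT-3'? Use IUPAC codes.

Standard pairs A↔T, G↔C; ambiguity codes pair R↔Y, M↔K, S↔S, B↔V, D↔H. Complement (GTYVCGCDAHAGGDAKAGSRHCACYAGGKCCHCGATTA), then reverse for 5'→3'.

5'-ATTAGCHCCKGGAYCACHRSGAKADGGAHADCGCVYTG-3'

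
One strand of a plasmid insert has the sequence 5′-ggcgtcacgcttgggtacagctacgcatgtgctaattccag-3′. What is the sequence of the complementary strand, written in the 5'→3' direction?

5'-CTGGAATTAGCACATGCGTAGCTGTACCCAAGCGTGACGCC-3'

Pairing A↔T and G↔C gives CCGCAGTGCGAACCCATGTCGATGCGTACACGATTAAGGTC, running 3'→5'. Reverse for the 5'→3' convention.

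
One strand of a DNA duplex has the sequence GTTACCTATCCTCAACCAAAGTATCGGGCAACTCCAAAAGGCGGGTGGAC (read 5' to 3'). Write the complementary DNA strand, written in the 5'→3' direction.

5'-GTCCACCCGCCTTTTGGAGTTGCCCGATACTTTGGTTGAGGATAGGTAAC-3'

The complement of GTTACCTATCCTCAACCAAAGTATCGGGCAACTCCAAAAGGCGGGTGGAC is CAATGGATAGGAGTTGGTTTCATAGCCCGTTGAGGTTTTCCGCCCACCTG (A↔T, G↔C). DNA strands are antiparallel, so the complementary strand runs 3'→5'; reversing gives the 5'→3' form.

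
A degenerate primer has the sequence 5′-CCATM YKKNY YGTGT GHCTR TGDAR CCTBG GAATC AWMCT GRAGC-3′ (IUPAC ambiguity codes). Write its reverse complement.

5'-GCTYCAGKWTGATTCCVAGGYTHCAYAGDCACACRRNMMRKATGG-3'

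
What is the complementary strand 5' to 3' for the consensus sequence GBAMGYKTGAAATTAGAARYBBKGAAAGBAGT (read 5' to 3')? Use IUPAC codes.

5'-ACTVCTTTCMVVRYTTCTAATTTCAMRCKTVC-3'

Standard pairs A↔T, G↔C; ambiguity codes pair R↔Y, M↔K, B↔V. Complement (CVTKCRMACTTTAATCTTYRVVMCTTTCVTCA), then reverse for 5'→3'.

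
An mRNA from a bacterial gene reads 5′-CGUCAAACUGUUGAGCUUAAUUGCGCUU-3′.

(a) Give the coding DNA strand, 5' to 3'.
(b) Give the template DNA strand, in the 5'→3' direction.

(a) 5'-CGTCAAACTGTTGAGCTTAATTGCGCTT-3'
(b) 5'-AAGCGCAATTAAGCTCAACAGTTTGACG-3'

(a) The coding strand matches the mRNA with U→T.
(b) The template strand is the reverse complement of the coding strand.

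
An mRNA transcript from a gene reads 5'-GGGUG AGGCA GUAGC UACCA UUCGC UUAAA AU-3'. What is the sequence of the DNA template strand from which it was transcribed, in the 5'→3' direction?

5'-ATTTTAAGCGAATGGTAGCTACTGCCTCACCC-3'

Replace U with T to get the coding DNA strand: GGGTGAGGCAGTAGCTACCATTCGCTTAAAAT. The template strand is its reverse complement (complement CCCACTCCGTCATCGATGGTAAGCGAATTTTA, then reverse).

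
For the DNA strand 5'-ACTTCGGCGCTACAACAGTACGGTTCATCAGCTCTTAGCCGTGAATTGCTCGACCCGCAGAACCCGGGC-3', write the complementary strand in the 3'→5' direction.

3′-TGAAGCCGCGATGTTGTCATGCCAAGTAGTCGAGAATCGGCACTTAACGAGCTGGGCGTCTTGGGCCCG-5′

Base-pairing A↔T, G↔C gives the complement. The complementary strand is antiparallel, so paired with a 5'→3' strand it runs 3'→5'.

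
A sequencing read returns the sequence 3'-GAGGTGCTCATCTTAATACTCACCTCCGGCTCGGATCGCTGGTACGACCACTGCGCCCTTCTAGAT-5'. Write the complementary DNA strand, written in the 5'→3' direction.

5'-CTCCACGAGTAGAATTATGAGTGGAGGCCGAGCCTAGCGACCATGCTGGTGACGCGGGAAGATCTA-3'

The strand is given 3'→5', so its complement runs 5'→3' in the same left-to-right order: pair each base A↔T, G↔C.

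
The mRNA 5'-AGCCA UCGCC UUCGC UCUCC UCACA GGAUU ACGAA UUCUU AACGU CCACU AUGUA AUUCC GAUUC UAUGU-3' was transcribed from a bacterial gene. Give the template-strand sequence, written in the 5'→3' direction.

5'-ACATAGAATCGGAATTACATAGTGGACGTTAAGAATTCGTAATCCTGTGAGGAGAGCGAAGGCGATGGCT-3'

Replace U with T to get the coding DNA strand: AGCCATCGCCTTCGCTCTCCTCACAGGATTACGAATTCTTAACGTCCACTATGTAATTCCGATTCTATGT. The template strand is its reverse complement (complement TCGGTAGCGGAAGCGAGAGGAGTGTCCTAATGCTTAAGAATTGCAGGTGATACATTAAGGCTAAGATACA, then reverse).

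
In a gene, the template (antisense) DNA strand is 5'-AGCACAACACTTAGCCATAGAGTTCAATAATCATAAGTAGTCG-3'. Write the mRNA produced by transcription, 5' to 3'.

5′-CGACUACUUAUGAUUAUUGAACUCUAUGGCUAAGUGUUGUGCU-3′

The mRNA has the sequence of the coding strand (reverse complement of the template) with T→U. Reverse complement of AGCACAACACTTAGCCATAGAGTTCAATAATCATAAGTAGTCG is CGACTACTTATGATTATTGAACTCTATGGCTAAGTGTTGTGCT; then T→U.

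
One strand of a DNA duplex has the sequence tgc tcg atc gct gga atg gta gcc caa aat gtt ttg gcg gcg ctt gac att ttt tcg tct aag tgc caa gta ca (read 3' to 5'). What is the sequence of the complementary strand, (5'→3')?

The strand is given 3'→5', so its complement runs 5'→3' in the same left-to-right order: pair each base A↔T, G↔C.

5'-ACGAGCTAGCGACCTTACCATCGGGTTTTACAAAACCGCCGCGAACTGTAAAAAAGCAGATTCACGGTTCATGT-3'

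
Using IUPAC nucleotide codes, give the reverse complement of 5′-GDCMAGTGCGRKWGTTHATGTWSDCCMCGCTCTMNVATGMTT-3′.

Standard pairs A↔T, G↔C; ambiguity codes pair R↔Y, M↔K, W↔W, S↔S, D↔H, V↔B, N↔N. Complement (CHGKTCACGCYMWCAADTACAWSHGGKGCGAGAKNBTACKAA), then reverse for 5'→3'.

5'-AAKCATBNKAGAGCGKGGHSWACATDAACWMYCGCACTKGHC-3'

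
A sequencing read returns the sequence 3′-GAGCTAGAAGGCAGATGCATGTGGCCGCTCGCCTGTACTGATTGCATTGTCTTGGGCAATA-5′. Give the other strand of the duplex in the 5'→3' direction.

The strand is given 3'→5', so its complement runs 5'→3' in the same left-to-right order: pair each base A↔T, G↔C.

5′-CTCGATCTTCCGTCTACGTACACCGGCGAGCGGACATGACTAACGTAACAGAACCCGTTAT-3′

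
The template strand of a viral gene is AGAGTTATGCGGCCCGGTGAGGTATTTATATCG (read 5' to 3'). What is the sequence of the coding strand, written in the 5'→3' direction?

5′-CGATATAAATACCTCACCGGGCCGCATAACTCT-3′

The coding strand is complementary and antiparallel to the template: take the complement (A↔T, G↔C) and reverse.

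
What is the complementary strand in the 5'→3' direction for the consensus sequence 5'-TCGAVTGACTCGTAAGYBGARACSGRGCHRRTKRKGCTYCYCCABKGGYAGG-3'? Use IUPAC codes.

5'-CCTRCCMVTGGRGRAGCMYMAYYDGCYCSGTYTCVRCTTACGAGTCABTCGA-3'

Standard pairs A↔T, G↔C; ambiguity codes pair R↔Y, K↔M, S↔S, B↔V, H↔D. Complement (AGCTBACTGAGCATTCRVCTYTGSCYCGDYYAMYMCGARGRGGTVMCCRTCC), then reverse for 5'→3'.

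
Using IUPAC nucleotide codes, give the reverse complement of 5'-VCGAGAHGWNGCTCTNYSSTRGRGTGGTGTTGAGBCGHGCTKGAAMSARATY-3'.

Standard pairs A↔T, G↔C; ambiguity codes pair R↔Y, M↔K, W↔W, S↔S, B↔V, H↔D, N↔N. Complement (BGCTCTDCWNCGAGANRSSAYCYCACCACAACTCVGCDCGAMCTTKSTYTAR), then reverse for 5'→3'.

5′-RATYTSKTTCMAGCDCGVCTCAACACCACYCYASSRNAGAGCNWCDTCTCGB-3′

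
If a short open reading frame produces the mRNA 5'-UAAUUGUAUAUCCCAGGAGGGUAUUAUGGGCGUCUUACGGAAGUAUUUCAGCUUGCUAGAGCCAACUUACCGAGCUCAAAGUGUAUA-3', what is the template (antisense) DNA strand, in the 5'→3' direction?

5′-TATACACTTTGAGCTCGGTAAGTTGGCTCTAGCAAGCTGAAATACTTCCGTAAGACGCCCATAATACCCTCCTGGGATATACAATTA-3′

Replace U with T to get the coding DNA strand: TAATTGTATATCCCAGGAGGGTATTATGGGCGTCTTACGGAAGTATTTCAGCTTGCTAGAGCCAACTTACCGAGCTCAAAGTGTATA. The template strand is its reverse complement (complement ATTAACATATAGGGTCCTCCCATAATACCCGCAGAATGCCTTCATAAAGTCGAACGATCTCGGTTGAATGGCTCGAGTTTCACATAT, then reverse).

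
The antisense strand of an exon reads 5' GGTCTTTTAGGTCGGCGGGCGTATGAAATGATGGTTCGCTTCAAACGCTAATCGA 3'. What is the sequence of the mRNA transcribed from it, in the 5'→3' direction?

The mRNA has the sequence of the coding strand (reverse complement of the template) with T→U. Reverse complement of GGTCTTTTAGGTCGGCGGGCGTATGAAATGATGGTTCGCTTCAAACGCTAATCGA is TCGATTAGCGTTTGAAGCGAACCATCATTTCATACGCCCGCCGACCTAAAAGACC; then T→U.

5'-UCGAUUAGCGUUUGAAGCGAACCAUCAUUUCAUACGCCCGCCGACCUAAAAGACC-3'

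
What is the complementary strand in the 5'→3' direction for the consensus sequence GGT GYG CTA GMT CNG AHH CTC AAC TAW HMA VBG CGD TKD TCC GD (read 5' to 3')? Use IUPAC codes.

5'-HCGGAHMAHCGCVBTKDWTAGTTGAGDDTCNGAKCTAGCRCACC-3'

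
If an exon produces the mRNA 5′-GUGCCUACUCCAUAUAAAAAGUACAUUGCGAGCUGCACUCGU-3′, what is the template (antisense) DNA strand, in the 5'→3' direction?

5'-ACGAGTGCAGCTCGCAATGTACTTTTTATATGGAGTAGGCAC-3'

Replace U with T to get the coding DNA strand: GTGCCTACTCCATATAAAAAGTACATTGCGAGCTGCACTCGT. The template strand is its reverse complement (complement CACGGATGAGGTATATTTTTCATGTAACGCTCGACGTGAGCA, then reverse).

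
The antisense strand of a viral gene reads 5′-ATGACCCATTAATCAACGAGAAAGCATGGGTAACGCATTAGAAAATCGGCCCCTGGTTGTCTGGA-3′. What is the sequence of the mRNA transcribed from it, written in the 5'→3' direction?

5'-UCCAGACAACCAGGGGCCGAUUUUCUAAUGCGUUACCCAUGCUUUCUCGUUGAUUAAUGGGUCAU-3'

RNA polymerase reads the template 3'→5' and synthesizes mRNA 5'→3' by base-pairing (A→U, T→A, G↔C). The complement of the template is TACTGGGTAATTAGTTGCTCTTTCGTACCCATTGCGTAATCTTTTAGCCGGGGACCAACAGACCT; antiparallel, so 5'→3' the coding strand is TCCAGACAACCAGGGGCCGATTTTCTAATGCGTTACCCATGCTTTCTCGTTGATTAATGGGTCAT. Replace T with U for the mRNA.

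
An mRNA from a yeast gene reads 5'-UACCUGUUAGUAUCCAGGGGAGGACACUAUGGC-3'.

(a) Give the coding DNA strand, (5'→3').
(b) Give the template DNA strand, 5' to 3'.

(a) The coding strand matches the mRNA with U→T.
(b) The template strand is the reverse complement of the coding strand.

(a) 5'-TACCTGTTAGTATCCAGGGGAGGACACTATGGC-3'
(b) 5′-GCCATAGTGTCCTCCCCTGGATACTAACAGGTA-3′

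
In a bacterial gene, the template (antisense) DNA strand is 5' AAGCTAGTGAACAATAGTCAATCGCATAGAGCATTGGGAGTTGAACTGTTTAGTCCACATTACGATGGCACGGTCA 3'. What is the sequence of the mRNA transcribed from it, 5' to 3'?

RNA polymerase reads the template 3'→5' and synthesizes mRNA 5'→3' by base-pairing (A→U, T→A, G↔C). The complement of the template is TTCGATCACTTGTTATCAGTTAGCGTATCTCGTAACCCTCAACTTGACAAATCAGGTGTAATGCTACCGTGCCAGT; antiparallel, so 5'→3' the coding strand is TGACCGTGCCATCGTAATGTGGACTAAACAGTTCAACTCCCAATGCTCTATGCGATTGACTATTGTTCACTAGCTT. Replace T with U for the mRNA.

5'-UGACCGUGCCAUCGUAAUGUGGACUAAACAGUUCAACUCCCAAUGCUCUAUGCGAUUGACUAUUGUUCACUAGCUU-3'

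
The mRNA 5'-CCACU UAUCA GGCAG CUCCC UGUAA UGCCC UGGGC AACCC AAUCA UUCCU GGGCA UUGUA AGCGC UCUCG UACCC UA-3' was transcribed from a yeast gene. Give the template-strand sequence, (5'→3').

5′-TAGGGTACGAGAGCGCTTACAATGCCCAGGAATGATTGGGTTGCCCAGGGCATTACAGGGAGCTGCCTGATAAGTGG-3′

Replace U with T to get the coding DNA strand: CCACTTATCAGGCAGCTCCCTGTAATGCCCTGGGCAACCCAATCATTCCTGGGCATTGTAAGCGCTCTCGTACCCTA. The template strand is its reverse complement (complement GGTGAATAGTCCGTCGAGGGACATTACGGGACCCGTTGGGTTAGTAAGGACCCGTAACATTCGCGAGAGCATGGGAT, then reverse).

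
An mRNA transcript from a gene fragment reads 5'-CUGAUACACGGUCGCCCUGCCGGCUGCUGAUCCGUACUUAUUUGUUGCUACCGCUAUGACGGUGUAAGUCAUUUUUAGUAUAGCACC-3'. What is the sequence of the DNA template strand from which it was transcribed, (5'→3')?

5′-GGTGCTATACTAAAAATGACTTACACCGTCATAGCGGTAGCAACAAATAAGTACGGATCAGCAGCCGGCAGGGCGACCGTGTATCAG-3′

Replace U with T to get the coding DNA strand: CTGATACACGGTCGCCCTGCCGGCTGCTGATCCGTACTTATTTGTTGCTACCGCTATGACGGTGTAAGTCATTTTTAGTATAGCACC. The template strand is its reverse complement (complement GACTATGTGCCAGCGGGACGGCCGACGACTAGGCATGAATAAACAACGATGGCGATACTGCCACATTCAGTAAAAATCATATCGTGG, then reverse).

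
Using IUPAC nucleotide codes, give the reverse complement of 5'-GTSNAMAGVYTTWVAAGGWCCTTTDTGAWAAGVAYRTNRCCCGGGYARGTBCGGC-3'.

Standard pairs A↔T, G↔C; ambiguity codes pair R↔Y, M↔K, W↔W, S↔S, B↔V, D↔H, N↔N. Complement (CASNTKTCBRAAWBTTCCWGGAAAHACTWTTCBTRYANYGGGCCCRTYCAVGCCG), then reverse for 5'→3'.

5'-GCCGVACYTRCCCGGGYNAYRTBCTTWTCAHAAAGGWCCTTBWAARBCTKTNSAC-3'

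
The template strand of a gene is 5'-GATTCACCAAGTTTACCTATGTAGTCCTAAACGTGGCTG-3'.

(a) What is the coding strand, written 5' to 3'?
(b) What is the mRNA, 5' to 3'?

(a) 5'-CAGCCACGTTTAGGACTACATAGGTAAACTTGGTGAATC-3'
(b) 5'-CAGCCACGUUUAGGACUACAUAGGUAAACUUGGUGAAUC-3'

(a) The coding strand is the reverse complement of the template: complement CTAAGTGGTTCAAATGGATACATCAGGATTTGCACCGAC, then reverse.
(b) mRNA has the coding-strand sequence with T→U.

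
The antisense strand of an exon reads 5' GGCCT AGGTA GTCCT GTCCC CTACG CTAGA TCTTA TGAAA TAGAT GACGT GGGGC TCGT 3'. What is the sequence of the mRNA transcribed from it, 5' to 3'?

RNA polymerase reads the template 3'→5' and synthesizes mRNA 5'→3' by base-pairing (A→U, T→A, G↔C). The complement of the template is CCGGATCCATCAGGACAGGGGATGCGATCTAGAATACTTTATCTACTGCACCCCGAGCA; antiparallel, so 5'→3' the coding strand is ACGAGCCCCACGTCATCTATTTCATAAGATCTAGCGTAGGGGACAGGACTACCTAGGCC. Replace T with U for the mRNA.

5'-ACGAGCCCCACGUCAUCUAUUUCAUAAGAUCUAGCGUAGGGGACAGGACUACCUAGGCC-3'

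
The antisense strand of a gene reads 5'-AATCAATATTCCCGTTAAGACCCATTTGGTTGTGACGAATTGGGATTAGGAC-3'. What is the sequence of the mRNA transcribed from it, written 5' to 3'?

The mRNA has the sequence of the coding strand (reverse complement of the template) with T→U. Reverse complement of AATCAATATTCCCGTTAAGACCCATTTGGTTGTGACGAATTGGGATTAGGAC is GTCCTAATCCCAATTCGTCACAACCAAATGGGTCTTAACGGGAATATTGATT; then T→U.

5'-GUCCUAAUCCCAAUUCGUCACAACCAAAUGGGUCUUAACGGGAAUAUUGAUU-3'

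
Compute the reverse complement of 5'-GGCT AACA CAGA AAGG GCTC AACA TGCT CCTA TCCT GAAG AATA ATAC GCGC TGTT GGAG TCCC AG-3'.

Reading the sequence 3'→5' and pairing each base (A↔T, G↔C) gives the reverse complement directly.

5′-CTGGGACTCCAACAGCGCGTATTATTCTTCAGGATAGGAGCATGTTGAGCCCTTTCTGTGTTAGCC-3′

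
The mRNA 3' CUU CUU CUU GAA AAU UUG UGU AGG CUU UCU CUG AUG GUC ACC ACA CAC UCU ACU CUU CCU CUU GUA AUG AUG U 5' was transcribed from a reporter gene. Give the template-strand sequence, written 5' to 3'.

5′-GAAGAAGAACTTTTAAACACATCCGAAAGAGACTACCAGTGGTGTGTGAGATGAGAAGGAGAACATTACTACA-3′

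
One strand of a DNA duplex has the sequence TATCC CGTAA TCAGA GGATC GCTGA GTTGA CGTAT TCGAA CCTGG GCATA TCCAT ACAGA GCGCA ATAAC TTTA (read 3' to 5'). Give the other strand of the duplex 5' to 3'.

The strand is given 3'→5', so its complement runs 5'→3' in the same left-to-right order: pair each base A↔T, G↔C.

5'-ATAGGGCATTAGTCTCCTAGCGACTCAACTGCATAAGCTTGGACCCGTATAGGTATGTCTCGCGTTATTGAAAT-3'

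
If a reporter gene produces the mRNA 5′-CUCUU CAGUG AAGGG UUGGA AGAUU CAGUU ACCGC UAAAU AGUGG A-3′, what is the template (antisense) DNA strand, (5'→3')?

Replace U with T to get the coding DNA strand: CTCTTCAGTGAAGGGTTGGAAGATTCAGTTACCGCTAAATAGTGGA. The template strand is its reverse complement (complement GAGAAGTCACTTCCCAACCTTCTAAGTCAATGGCGATTTATCACCT, then reverse).

5′-TCCACTATTTAGCGGTAACTGAATCTTCCAACCCTTCACTGAAGAG-3′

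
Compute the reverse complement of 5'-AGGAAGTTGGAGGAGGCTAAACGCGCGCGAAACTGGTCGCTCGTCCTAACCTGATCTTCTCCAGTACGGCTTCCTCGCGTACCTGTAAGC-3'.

Reading the sequence 3'→5' and pairing each base (A↔T, G↔C) gives the reverse complement directly.

5'-GCTTACAGGTACGCGAGGAAGCCGTACTGGAGAAGATCAGGTTAGGACGAGCGACCAGTTTCGCGCGCGTTTAGCCTCCTCCAACTTCCT-3'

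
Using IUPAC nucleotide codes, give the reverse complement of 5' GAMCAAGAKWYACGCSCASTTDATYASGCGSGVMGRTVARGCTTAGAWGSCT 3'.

5'-AGSCWTCTAAGCYTBAYCKBCSCGCSTRATHAASTGSGCGTRWMTCTTGKTC-3'

Standard pairs A↔T, G↔C; ambiguity codes pair R↔Y, M↔K, W↔W, S↔S, D↔H, V↔B. Complement (CTKGTTCTMWRTGCGSGTSAAHTARTSCGCSCBKCYABTYCGAATCTWCSGA), then reverse for 5'→3'.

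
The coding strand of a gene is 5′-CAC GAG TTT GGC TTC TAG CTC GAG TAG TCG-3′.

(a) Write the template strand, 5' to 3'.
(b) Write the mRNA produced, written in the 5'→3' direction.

(a) 5'-CGACTACTCGAGCTAGAAGCCAAACTCGTG-3'
(b) 5′-CACGAGUUUGGCUUCUAGCUCGAGUAGUCG-3′

(a) The template strand is the reverse complement of the coding strand: complement GTGCTCAAACCGAAGATCGAGCTCATCAGC, then reverse.
(b) mRNA matches the coding strand with T→U.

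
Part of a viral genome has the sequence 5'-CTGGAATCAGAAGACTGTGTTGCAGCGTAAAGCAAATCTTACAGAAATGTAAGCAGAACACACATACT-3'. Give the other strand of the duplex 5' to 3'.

Pairing A↔T and G↔C gives GACCTTAGTCTTCTGACACAACGTCGCATTTCGTTTAGAATGTCTTTACATTCGTCTTGTGTGTATGA, running 3'→5'. Reverse for the 5'→3' convention.

5'-AGTATGTGTGTTCTGCTTACATTTCTGTAAGATTTGCTTTACGCTGCAACACAGTCTTCTGATTCCAG-3'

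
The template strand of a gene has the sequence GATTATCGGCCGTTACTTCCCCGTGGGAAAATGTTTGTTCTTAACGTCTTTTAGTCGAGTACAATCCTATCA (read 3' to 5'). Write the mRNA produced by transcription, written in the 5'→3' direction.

Reading the template 3'→5' as shown, RNA polymerase pairs each base (A→U, T→A, G↔C) to build mRNA 5'→3' directly.

5'-CUAAUAGCCGGCAAUGAAGGGGCACCCUUUUACAAACAAGAAUUGCAGAAAAUCAGCUCAUGUUAGGAUAGU-3'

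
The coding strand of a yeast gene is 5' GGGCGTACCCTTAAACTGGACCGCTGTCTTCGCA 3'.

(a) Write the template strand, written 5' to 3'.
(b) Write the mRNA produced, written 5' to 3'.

(a) 5′-TGCGAAGACAGCGGTCCAGTTTAAGGGTACGCCC-3′
(b) 5'-GGGCGUACCCUUAAACUGGACCGCUGUCUUCGCA-3'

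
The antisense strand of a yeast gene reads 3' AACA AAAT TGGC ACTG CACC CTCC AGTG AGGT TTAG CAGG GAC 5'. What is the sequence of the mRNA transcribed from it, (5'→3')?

Reading the template 3'→5' as shown, RNA polymerase pairs each base (A→U, T→A, G↔C) to build mRNA 5'→3' directly.

5'-UUGUUUUAACCGUGACGUGGGAGGUCACUCCAAAUCGUCCCUG-3'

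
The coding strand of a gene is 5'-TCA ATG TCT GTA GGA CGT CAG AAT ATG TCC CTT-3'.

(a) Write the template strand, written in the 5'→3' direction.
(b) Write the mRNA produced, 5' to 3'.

(a) The template strand is the reverse complement of the coding strand: complement AGTTACAGACATCCTGCAGTCTTATACAGGGAA, then reverse.
(b) mRNA matches the coding strand with T→U.

(a) 5'-AAGGGACATATTCTGACGTCCTACAGACATTGA-3'
(b) 5'-UCAAUGUCUGUAGGACGUCAGAAUAUGUCCCUU-3'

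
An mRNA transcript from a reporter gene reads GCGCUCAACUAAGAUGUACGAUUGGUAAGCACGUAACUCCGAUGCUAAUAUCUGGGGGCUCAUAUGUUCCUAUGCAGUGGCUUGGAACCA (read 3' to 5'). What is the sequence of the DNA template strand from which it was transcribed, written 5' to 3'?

5'-CGCGAGTTGATTCTACATGCTAACCATTCGTGCATTGAGGCTACGATTATAGACCCCCGAGTATACAAGGATACGTCACCGAACCTTGGT-3'

Written 5'→3' the mRNA is ACCAAGGUUCGGUGACGUAUCCUUGUAUACUCGGGGGUCUAUAAUCGUAGCCUCAAUGCACGAAUGGUUAGCAUGUAGAAUCAACUCGCG, so the coding DNA strand is ACCAAGGTTCGGTGACGTATCCTTGTATACTCGGGGGTCTATAATCGTAGCCTCAATGCACGAATGGTTAGCATGTAGAATCAACTCGCG. The template is its reverse complement.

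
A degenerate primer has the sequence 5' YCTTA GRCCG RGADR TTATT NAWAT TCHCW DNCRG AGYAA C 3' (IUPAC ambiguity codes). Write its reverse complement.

Standard pairs A↔T, G↔C; ambiguity codes pair R↔Y, W↔W, D↔H, N↔N. Complement (RGAATCYGGCYCTHYAATAANTWTAAGDGWHNGYCTCRTTG), then reverse for 5'→3'.

5'-GTTRCTCYGNHWGDGAATWTNAATAAYHTCYCGGYCTAAGR-3'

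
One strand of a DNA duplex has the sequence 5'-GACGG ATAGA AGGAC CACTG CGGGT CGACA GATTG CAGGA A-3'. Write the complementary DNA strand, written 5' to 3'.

The complement of GACGGATAGAAGGACCACTGCGGGTCGACAGATTGCAGGAA is CTGCCTATCTTCCTGGTGACGCCCAGCTGTCTAACGTCCTT (A↔T, G↔C). DNA strands are antiparallel, so the complementary strand runs 3'→5'; reversing gives the 5'→3' form.

5'-TTCCTGCAATCTGTCGACCCGCAGTGGTCCTTCTATCCGTC-3'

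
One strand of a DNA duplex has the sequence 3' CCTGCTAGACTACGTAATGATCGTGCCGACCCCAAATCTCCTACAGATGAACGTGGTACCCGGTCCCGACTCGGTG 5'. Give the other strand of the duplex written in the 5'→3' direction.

5′-GGACGATCTGATGCATTACTAGCACGGCTGGGGTTTAGAGGATGTCTACTTGCACCATGGGCCAGGGCTGAGCCAC-3′

The strand is given 3'→5', so its complement runs 5'→3' in the same left-to-right order: pair each base A↔T, G↔C.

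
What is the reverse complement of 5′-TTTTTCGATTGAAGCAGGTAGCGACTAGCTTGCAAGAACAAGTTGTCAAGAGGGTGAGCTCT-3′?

5'-AGAGCTCACCCTCTTGACAACTTGTTCTTGCAAGCTAGTCGCTACCTGCTTCAATCGAAAAA-3'

Complement each base (A↔T, G↔C): AAAAAGCTAACTTCGTCCATCGCTGATCGAACGTTCTTGTTCAACAGTTCTCCCACTCGAGA. Then reverse.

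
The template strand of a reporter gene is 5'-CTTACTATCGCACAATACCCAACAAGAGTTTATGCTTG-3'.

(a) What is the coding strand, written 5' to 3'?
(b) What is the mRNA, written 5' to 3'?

(a) 5'-CAAGCATAAACTCTTGTTGGGTATTGTGCGATAGTAAG-3'
(b) 5'-CAAGCAUAAACUCUUGUUGGGUAUUGUGCGAUAGUAAG-3'

(a) The coding strand is the reverse complement of the template: complement GAATGATAGCGTGTTATGGGTTGTTCTCAAATACGAAC, then reverse.
(b) mRNA has the coding-strand sequence with T→U.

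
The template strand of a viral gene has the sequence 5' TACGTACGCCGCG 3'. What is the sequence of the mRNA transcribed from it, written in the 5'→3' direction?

RNA polymerase reads the template 3'→5' and synthesizes mRNA 5'→3' by base-pairing (A→U, T→A, G↔C). The complement of the template is ATGCATGCGGCGC; antiparallel, so 5'→3' the coding strand is CGCGGCGTACGTA. Replace T with U for the mRNA.

5'-CGCGGCGUACGUA-3'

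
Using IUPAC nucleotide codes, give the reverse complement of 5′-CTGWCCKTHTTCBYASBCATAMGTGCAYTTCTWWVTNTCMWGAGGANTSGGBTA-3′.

Standard pairs A↔T, G↔C; ambiguity codes pair Y↔R, M↔K, W↔W, S↔S, B↔V, H↔D, N↔N. Complement (GACWGGMADAAGVRTSVGTATKCACGTRAAGAWWBANAGKWCTCCTNASCCVAT), then reverse for 5'→3'.

5'-TAVCCSANTCCTCWKGANABWWAGAARTGCACKTATGVSTRVGAADAMGGWCAG-3'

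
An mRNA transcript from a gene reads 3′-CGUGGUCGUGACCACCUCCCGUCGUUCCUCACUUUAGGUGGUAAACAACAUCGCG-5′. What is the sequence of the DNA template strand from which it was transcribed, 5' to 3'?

Written 5'→3' the mRNA is GCGCUACAACAAAUGGUGGAUUUCACUCCUUGCUGCCCUCCACCAGUGCUGGUGC, so the coding DNA strand is GCGCTACAACAAATGGTGGATTTCACTCCTTGCTGCCCTCCACCAGTGCTGGTGC. The template is its reverse complement.

5'-GCACCAGCACTGGTGGAGGGCAGCAAGGAGTGAAATCCACCATTTGTTGTAGCGC-3'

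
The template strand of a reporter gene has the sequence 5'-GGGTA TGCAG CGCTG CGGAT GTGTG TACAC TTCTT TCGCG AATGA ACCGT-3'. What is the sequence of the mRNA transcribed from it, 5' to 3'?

5′-ACGGUUCAUUCGCGAAAGAAGUGUACACACAUCCGCAGCGCUGCAUACCC-3′

RNA polymerase reads the template 3'→5' and synthesizes mRNA 5'→3' by base-pairing (A→U, T→A, G↔C). The complement of the template is CCCATACGTCGCGACGCCTACACACATGTGAAGAAAGCGCTTACTTGGCA; antiparallel, so 5'→3' the coding strand is ACGGTTCATTCGCGAAAGAAGTGTACACACATCCGCAGCGCTGCATACCC. Replace T with U for the mRNA.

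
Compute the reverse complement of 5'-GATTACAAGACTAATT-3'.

Reading the sequence 3'→5' and pairing each base (A↔T, G↔C) gives the reverse complement directly.

5'-AATTAGTCTTGTAATC-3'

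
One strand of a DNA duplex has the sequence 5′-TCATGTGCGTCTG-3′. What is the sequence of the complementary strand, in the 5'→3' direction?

5'-CAGACGCACATGA-3'

Pairing A↔T and G↔C gives AGTACACGCAGAC, running 3'→5'. Reverse for the 5'→3' convention.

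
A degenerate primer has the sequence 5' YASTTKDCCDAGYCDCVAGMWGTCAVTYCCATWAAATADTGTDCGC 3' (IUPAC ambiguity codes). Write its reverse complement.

5'-GCGHACAHTATTTWATGGRABTGACWKCTBGHGRCTHGGHMAASTR-3'

Standard pairs A↔T, G↔C; ambiguity codes pair Y↔R, M↔K, W↔W, S↔S, D↔H, V↔B. Complement (RTSAAMHGGHTCRGHGBTCKWCAGTBARGGTAWTTTATHACAHGCG), then reverse for 5'→3'.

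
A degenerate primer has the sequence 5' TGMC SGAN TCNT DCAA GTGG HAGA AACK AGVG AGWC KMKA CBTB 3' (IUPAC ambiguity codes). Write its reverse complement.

Standard pairs A↔T, G↔C; ambiguity codes pair M↔K, W↔W, S↔S, B↔V, D↔H, N↔N. Complement (ACKGSCTNAGNAHGTTCACCDTCTTTGMTCBCTCWGMKMTGVAV), then reverse for 5'→3'.

5'-VAVGTMKMGWCTCBCTMGTTTCTDCCACTTGHANGANTCSGKCA-3'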